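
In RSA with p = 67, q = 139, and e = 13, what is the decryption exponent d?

φ(n) = (p−1)(q−1) = 66·138 = 9108.
Need d with 13·d ≡ 1 (mod 9108). Apply the extended Euclidean algorithm:
9108 = 700·13 + 8
13 = 1·8 + 5
8 = 1·5 + 3
5 = 1·3 + 2
3 = 1·2 + 1
2 = 2·1 + 0
Back-substitute:
1 = 3 − 2
1 = −5 + 2·3
1 = 2·8 − 3·5
1 = −3·13 + 5·8
1 = 5·9108 − 3503·13
So 13·(-3503) ≡ 1 (mod 9108), hence d ≡ -3503 ≡ 5605 (mod 9108).

5605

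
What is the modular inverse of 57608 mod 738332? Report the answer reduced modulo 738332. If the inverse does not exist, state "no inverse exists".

Compute gcd(57608, 738332):
738332 = 12·57608 + 47036
57608 = 1·47036 + 10572
47036 = 4·10572 + 4748
10572 = 2·4748 + 1076
4748 = 4·1076 + 444
1076 = 2·444 + 188
444 = 2·188 + 68
188 = 2·68 + 52
68 = 1·52 + 16
52 = 3·16 + 4
16 = 4·4 + 0
gcd(57608, 738332) = 4 ≠ 1, so 57608 has no multiplicative inverse modulo 738332.

no inverse exists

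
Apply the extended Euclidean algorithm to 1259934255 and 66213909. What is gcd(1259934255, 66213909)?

Apply Euclid's algorithm to 1259934255 and 66213909:
1259934255 = 19*66213909 + 1869984
66213909 = 35*1869984 + 764469
1869984 = 2*764469 + 341046
764469 = 2*341046 + 82377
341046 = 4*82377 + 11538
82377 = 7*11538 + 1611
11538 = 7*1611 + 261
1611 = 6*261 + 45
261 = 5*45 + 36
45 = 1*36 + 9
36 = 4*9 + 0
gcd(1259934255, 66213909) = 9.
Express as a combination:
9 = 45 − 36
9 = −261 + 6·45
9 = 6·1611 − 37·261
9 = −37·11538 + 265·1611
9 = 265·82377 − 1892·11538
9 = −1892·341046 + 7833·82377
9 = 7833·764469 − 17558·341046
9 = −17558·1869984 + 42949·764469
9 = 42949·66213909 − 1520773·1869984
9 = −1520773·1259934255 + 28937636·66213909
So 9 = (-1520773)·1259934255 + (28937636)·66213909.

9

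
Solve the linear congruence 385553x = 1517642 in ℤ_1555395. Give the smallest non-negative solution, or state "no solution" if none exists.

824254

First find gcd(385553, 1555395):
1555395 = 4*385553 + 13183
385553 = 29*13183 + 3246
13183 = 4*3246 + 199
3246 = 16*199 + 62
199 = 3*62 + 13
62 = 4*13 + 10
13 = 1*10 + 3
10 = 3*3 + 1
3 = 3*1 + 0
gcd = 1, so a unique solution mod 1555395 exists.
Back-substitute for the Bézout coefficients:
1 = 10 − 3·3
1 = −3·13 + 4·10
1 = 4·62 − 19·13
1 = −19·199 + 61·62
1 = 61·3246 − 995·199
1 = −995·13183 + 4041·3246
1 = 4041·385553 − 118184·13183
1 = −118184·1555395 + 476777·385553
So 385553·(476777) ≡ 1 (mod 1555395), giving 385553⁻¹ ≡ 476777.
x ≡ 385553⁻¹·1517642 ≡ 476777·1517642 ≡ 824254 (mod 1555395).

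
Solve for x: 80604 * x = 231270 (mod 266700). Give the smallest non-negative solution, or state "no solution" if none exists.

no solution

gcd(80604, 266700):
266700 = 3*80604 + 24888
80604 = 3*24888 + 5940
24888 = 4*5940 + 1128
5940 = 5*1128 + 300
1128 = 3*300 + 228
300 = 1*228 + 72
228 = 3*72 + 12
72 = 6*12 + 0
gcd = 12, but 12 ∤ 231270, so the congruence has no solution.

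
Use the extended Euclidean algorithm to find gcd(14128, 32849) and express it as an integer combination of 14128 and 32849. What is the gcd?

1

Repeated division:
32849 = 2*14128 + 4593
14128 = 3*4593 + 349
4593 = 13*349 + 56
349 = 6*56 + 13
56 = 4*13 + 4
13 = 3*4 + 1
4 = 4*1 + 0
gcd(14128, 32849) = 1.
Express as a combination:
1 = 13 − 3·4
1 = −3·56 + 13·13
1 = 13·349 − 81·56
1 = −81·4593 + 1066·349
1 = 1066·14128 − 3279·4593
1 = −3279·32849 + 7624·14128
So 1 = (-3279)·32849 + (7624)·14128.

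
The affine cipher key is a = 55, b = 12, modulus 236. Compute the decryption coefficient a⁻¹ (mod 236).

Apply the Euclidean algorithm to 236 and 55:
236 = 4·55 + 16
55 = 3·16 + 7
16 = 2·7 + 2
7 = 3·2 + 1
2 = 2·1 + 0
The gcd is 1. Working backward:
1 = 7 − 3·2
1 = −3·16 + 7·7
1 = 7·55 − 24·16
1 = −24·236 + 103·55
So 55·103 ≡ 1 (mod 236).

103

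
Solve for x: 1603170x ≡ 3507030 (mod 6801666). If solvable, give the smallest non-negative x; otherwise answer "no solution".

804915

First find gcd(1603170, 6801666):
6801666 = 4·1603170 + 388986
1603170 = 4·388986 + 47226
388986 = 8·47226 + 11178
47226 = 4·11178 + 2514
11178 = 4·2514 + 1122
2514 = 2·1122 + 270
1122 = 4·270 + 42
270 = 6·42 + 18
42 = 2·18 + 6
18 = 3·6 + 0
gcd = 6 and 6 | 3507030, so solutions exist. Divide through by 6: 267195x ≡ 584505 (mod 1133611).
Now find 267195⁻¹ mod 1133611:
1133611 = 4×267195 + 64831
267195 = 4×64831 + 7871
64831 = 8×7871 + 1863
7871 = 4×1863 + 419
1863 = 4×419 + 187
419 = 2×187 + 45
187 = 4×45 + 7
45 = 6×7 + 3
7 = 2×3 + 1
3 = 3×1 + 0
Back-substitute:
1 = 7 − 2·3
1 = −2·45 + 13·7
1 = 13·187 − 54·45
1 = −54·419 + 121·187
1 = 121·1863 − 538·419
1 = −538·7871 + 2273·1863
1 = 2273·64831 − 18722·7871
1 = −18722·267195 + 77161·64831
1 = 77161·1133611 − 327366·267195
So 267195·(-327366) ≡ 1 (mod 1133611), i.e. 267195⁻¹ ≡ 806245.
Then x ≡ 806245·584505 ≡ 804915 (mod 1133611); the smallest non-negative solution is x = 804915.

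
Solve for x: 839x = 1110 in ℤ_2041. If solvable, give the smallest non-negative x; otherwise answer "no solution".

First find gcd(839, 2041):
2041 = 2·839 + 363
839 = 2·363 + 113
363 = 3·113 + 24
113 = 4·24 + 17
24 = 1·17 + 7
17 = 2·7 + 3
7 = 2·3 + 1
3 = 3·1 + 0
gcd = 1, so a unique solution mod 2041 exists.
Back-substitute for the Bézout coefficients:
1 = 7 − 2·3
1 = −2·17 + 5·7
1 = 5·24 − 7·17
1 = −7·113 + 33·24
1 = 33·363 − 106·113
1 = −106·839 + 245·363
1 = 245·2041 − 596·839
So 839·(-596) ≡ 1 (mod 2041), giving 839⁻¹ ≡ 1445.
x ≡ 839⁻¹·1110 ≡ 1445·1110 ≡ 1765 (mod 2041).

1765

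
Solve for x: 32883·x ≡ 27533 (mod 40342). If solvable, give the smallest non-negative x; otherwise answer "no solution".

20289

First find gcd(32883, 40342):
40342 = 1×32883 + 7459
32883 = 4×7459 + 3047
7459 = 2×3047 + 1365
3047 = 2×1365 + 317
1365 = 4×317 + 97
317 = 3×97 + 26
97 = 3×26 + 19
26 = 1×19 + 7
19 = 2×7 + 5
7 = 1×5 + 2
5 = 2×2 + 1
2 = 2×1 + 0
gcd = 1, so a unique solution mod 40342 exists.
Back-substitute for the Bézout coefficients:
1 = 5 − 2·2
1 = −2·7 + 3·5
1 = 3·19 − 8·7
1 = −8·26 + 11·19
1 = 11·97 − 41·26
1 = −41·317 + 134·97
1 = 134·1365 − 577·317
1 = −577·3047 + 1288·1365
1 = 1288·7459 − 3153·3047
1 = −3153·32883 + 13900·7459
1 = 13900·40342 − 17053·32883
So 32883·(-17053) ≡ 1 (mod 40342), giving 32883⁻¹ ≡ 23289.
x ≡ 32883⁻¹·27533 ≡ 23289·27533 ≡ 20289 (mod 40342).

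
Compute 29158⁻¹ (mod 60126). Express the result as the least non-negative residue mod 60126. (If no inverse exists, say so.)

Compute gcd(29158, 60126):
60126 = 2·29158 + 1810
29158 = 16·1810 + 198
1810 = 9·198 + 28
198 = 7·28 + 2
28 = 14·2 + 0
gcd(29158, 60126) = 2 ≠ 1, so 29158 has no multiplicative inverse modulo 60126.

no inverse exists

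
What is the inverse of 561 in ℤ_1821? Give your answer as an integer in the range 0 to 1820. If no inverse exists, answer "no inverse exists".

no inverse exists

Euclidean algorithm on 1821, 561:
1821 = 3×561 + 138
561 = 4×138 + 9
138 = 15×9 + 3
9 = 3×3 + 0
Since gcd = 3 > 1, 561 is not a unit mod 1821.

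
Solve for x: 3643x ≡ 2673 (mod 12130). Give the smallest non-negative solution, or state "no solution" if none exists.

First find gcd(3643, 12130):
12130 = 3×3643 + 1201
3643 = 3×1201 + 40
1201 = 30×40 + 1
40 = 40×1 + 0
gcd = 1, so a unique solution mod 12130 exists.
Back-substitute for the Bézout coefficients:
1 = 1201 − 30·40
1 = −30·3643 + 91·1201
1 = 91·12130 − 303·3643
So 3643·(-303) ≡ 1 (mod 12130), giving 3643⁻¹ ≡ 11827.
x ≡ 3643⁻¹·2673 ≡ 11827·2673 ≡ 2791 (mod 12130).

2791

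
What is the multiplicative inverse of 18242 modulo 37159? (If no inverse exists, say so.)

Apply the Euclidean algorithm to 37159 and 18242:
37159 = 2·18242 + 675
18242 = 27·675 + 17
675 = 39·17 + 12
17 = 1·12 + 5
12 = 2·5 + 2
5 = 2·2 + 1
2 = 2·1 + 0
The gcd is 1. Working backward:
1 = 5 − 2·2
1 = −2·12 + 5·5
1 = 5·17 − 7·12
1 = −7·675 + 278·17
1 = 278·18242 − 7513·675
1 = −7513·37159 + 15304·18242
So 18242·15304 ≡ 1 (mod 37159).

15304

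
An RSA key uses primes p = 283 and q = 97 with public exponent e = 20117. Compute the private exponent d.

φ(n) = (p−1)(q−1) = 282·96 = 27072.
Need d with 20117·d ≡ 1 (mod 27072). Apply the extended Euclidean algorithm:
27072 = 1*20117 + 6955
20117 = 2*6955 + 6207
6955 = 1*6207 + 748
6207 = 8*748 + 223
748 = 3*223 + 79
223 = 2*79 + 65
79 = 1*65 + 14
65 = 4*14 + 9
14 = 1*9 + 5
9 = 1*5 + 4
5 = 1*4 + 1
4 = 4*1 + 0
Back-substitute:
1 = 5 − 4
1 = −9 + 2·5
1 = 2·14 − 3·9
1 = −3·65 + 14·14
1 = 14·79 − 17·65
1 = −17·223 + 48·79
1 = 48·748 − 161·223
1 = −161·6207 + 1336·748
1 = 1336·6955 − 1497·6207
1 = −1497·20117 + 4330·6955
1 = 4330·27072 − 5827·20117
So 20117·(-5827) ≡ 1 (mod 27072), hence d ≡ -5827 ≡ 21245 (mod 27072).

21245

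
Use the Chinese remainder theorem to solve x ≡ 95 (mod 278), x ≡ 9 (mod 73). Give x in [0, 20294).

7601

Write x = 95 + 278·k. Then 278·k ≡ 9 − 95 ≡ 60 (mod 73).
Need 278⁻¹ mod 73. Extended Euclid on (73, 59):
73 = 1·59 + 14
59 = 4·14 + 3
14 = 4·3 + 2
3 = 1·2 + 1
2 = 2·1 + 0
Back-substitute:
1 = 3 − 2
1 = −14 + 5·3
1 = 5·59 − 21·14
1 = −21·73 + 26·59
278⁻¹ ≡ 26 (mod 73), so k ≡ 26·60 ≡ 27 (mod 73).
x = 95 + 278·27 = 7601.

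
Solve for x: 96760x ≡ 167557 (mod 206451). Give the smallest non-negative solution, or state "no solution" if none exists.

First find gcd(96760, 206451):
206451 = 2·96760 + 12931
96760 = 7·12931 + 6243
12931 = 2·6243 + 445
6243 = 14·445 + 13
445 = 34·13 + 3
13 = 4·3 + 1
3 = 3·1 + 0
gcd = 1, so a unique solution mod 206451 exists.
Back-substitute for the Bézout coefficients:
1 = 13 − 4·3
1 = −4·445 + 137·13
1 = 137·6243 − 1922·445
1 = −1922·12931 + 3981·6243
1 = 3981·96760 − 29789·12931
1 = −29789·206451 + 63559·96760
So 96760·(63559) ≡ 1 (mod 206451), giving 96760⁻¹ ≡ 63559.
x ≡ 96760⁻¹·167557 ≡ 63559·167557 ≡ 186979 (mod 206451).

186979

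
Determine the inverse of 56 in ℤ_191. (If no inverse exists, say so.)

Run Euclid on (191, 56):
191 = 3*56 + 23
56 = 2*23 + 10
23 = 2*10 + 3
10 = 3*3 + 1
3 = 3*1 + 0
gcd = 1, so the inverse exists. Back-substitute:
1 = 10 − 3·3
1 = −3·23 + 7·10
1 = 7·56 − 17·23
1 = −17·191 + 58·56
So 56·58 ≡ 1 (mod 191).

58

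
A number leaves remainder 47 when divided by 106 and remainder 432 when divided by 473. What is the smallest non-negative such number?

39691

Write x = 47 + 106·k. Then 106·k ≡ 432 − 47 ≡ 385 (mod 473).
Need 106⁻¹ mod 473. Extended Euclid on (473, 106):
473 = 4·106 + 49
106 = 2·49 + 8
49 = 6·8 + 1
8 = 8·1 + 0
Back-substitute:
1 = 49 − 6·8
1 = −6·106 + 13·49
1 = 13·473 − 58·106
106⁻¹ ≡ 415 (mod 473), so k ≡ 415·385 ≡ 374 (mod 473).
x = 47 + 106·374 = 39691.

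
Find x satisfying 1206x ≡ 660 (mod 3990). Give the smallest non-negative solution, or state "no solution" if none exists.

First find gcd(1206, 3990):
3990 = 3*1206 + 372
1206 = 3*372 + 90
372 = 4*90 + 12
90 = 7*12 + 6
12 = 2*6 + 0
gcd = 6 and 6 | 660, so solutions exist. Divide through by 6: 201x ≡ 110 (mod 665).
Now find 201⁻¹ mod 665:
665 = 3×201 + 62
201 = 3×62 + 15
62 = 4×15 + 2
15 = 7×2 + 1
2 = 2×1 + 0
Back-substitute:
1 = 15 − 7·2
1 = −7·62 + 29·15
1 = 29·201 − 94·62
1 = −94·665 + 311·201
So 201⁻¹ ≡ 311 (mod 665).
Then x ≡ 311·110 ≡ 295 (mod 665); the smallest non-negative solution is x = 295.

295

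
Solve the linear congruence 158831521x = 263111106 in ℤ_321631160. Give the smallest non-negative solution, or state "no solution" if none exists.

First find gcd(158831521, 321631160):
321631160 = 2·158831521 + 3968118
158831521 = 40·3968118 + 106801
3968118 = 37·106801 + 16481
106801 = 6·16481 + 7915
16481 = 2·7915 + 651
7915 = 12·651 + 103
651 = 6·103 + 33
103 = 3·33 + 4
33 = 8·4 + 1
4 = 4·1 + 0
gcd = 1, so a unique solution mod 321631160 exists.
Back-substitute for the Bézout coefficients:
1 = 33 − 8·4
1 = −8·103 + 25·33
1 = 25·651 − 158·103
1 = −158·7915 + 1921·651
1 = 1921·16481 − 4000·7915
1 = −4000·106801 + 25921·16481
1 = 25921·3968118 − 963077·106801
1 = −963077·158831521 + 38549001·3968118
1 = 38549001·321631160 − 78061079·158831521
So 158831521·(-78061079) ≡ 1 (mod 321631160), giving 158831521⁻¹ ≡ 243570081.
x ≡ 158831521⁻¹·263111106 ≡ 243570081·263111106 ≡ 257438826 (mod 321631160).

257438826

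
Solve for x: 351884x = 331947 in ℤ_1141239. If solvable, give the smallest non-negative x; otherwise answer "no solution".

First find gcd(351884, 1141239):
1141239 = 3·351884 + 85587
351884 = 4·85587 + 9536
85587 = 8·9536 + 9299
9536 = 1·9299 + 237
9299 = 39·237 + 56
237 = 4·56 + 13
56 = 4·13 + 4
13 = 3·4 + 1
4 = 4·1 + 0
gcd = 1, so a unique solution mod 1141239 exists.
Back-substitute for the Bézout coefficients:
1 = 13 − 3·4
1 = −3·56 + 13·13
1 = 13·237 − 55·56
1 = −55·9299 + 2158·237
1 = 2158·9536 − 2213·9299
1 = −2213·85587 + 19862·9536
1 = 19862·351884 − 81661·85587
1 = −81661·1141239 + 264845·351884
So 351884·(264845) ≡ 1 (mod 1141239), giving 351884⁻¹ ≡ 264845.
x ≡ 351884⁻¹·331947 ≡ 264845·331947 ≡ 298089 (mod 1141239).

298089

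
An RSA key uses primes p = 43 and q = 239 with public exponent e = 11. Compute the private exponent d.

φ(n) = (p−1)(q−1) = 42·238 = 9996.
Need d with 11·d ≡ 1 (mod 9996). Apply the extended Euclidean algorithm:
9996 = 908×11 + 8
11 = 1×8 + 3
8 = 2×3 + 2
3 = 1×2 + 1
2 = 2×1 + 0
Back-substitute:
1 = 3 − 2
1 = −8 + 3·3
1 = 3·11 − 4·8
1 = −4·9996 + 3635·11
So 11·3635 ≡ 1 (mod 9996), hence d = 3635.

3635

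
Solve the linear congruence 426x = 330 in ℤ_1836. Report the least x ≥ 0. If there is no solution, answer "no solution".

First find gcd(426, 1836):
1836 = 4*426 + 132
426 = 3*132 + 30
132 = 4*30 + 12
30 = 2*12 + 6
12 = 2*6 + 0
gcd = 6 and 6 | 330, so solutions exist. Divide through by 6: 71x ≡ 55 (mod 306).
Now find 71⁻¹ mod 306:
306 = 4*71 + 22
71 = 3*22 + 5
22 = 4*5 + 2
5 = 2*2 + 1
2 = 2*1 + 0
Back-substitute:
1 = 5 − 2·2
1 = −2·22 + 9·5
1 = 9·71 − 29·22
1 = −29·306 + 125·71
So 71⁻¹ ≡ 125 (mod 306).
Then x ≡ 125·55 ≡ 143 (mod 306); the smallest non-negative solution is x = 143.

143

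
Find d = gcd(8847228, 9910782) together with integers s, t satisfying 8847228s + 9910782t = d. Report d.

Repeated division:
9910782 = 1·8847228 + 1063554
8847228 = 8·1063554 + 338796
1063554 = 3·338796 + 47166
338796 = 7·47166 + 8634
47166 = 5·8634 + 3996
8634 = 2·3996 + 642
3996 = 6·642 + 144
642 = 4·144 + 66
144 = 2·66 + 12
66 = 5·12 + 6
12 = 2·6 + 0
gcd(8847228, 9910782) = 6.
Working backward:
6 = 66 − 5·12
6 = −5·144 + 11·66
6 = 11·642 − 49·144
6 = −49·3996 + 305·642
6 = 305·8634 − 659·3996
6 = −659·47166 + 3600·8634
6 = 3600·338796 − 25859·47166
6 = −25859·1063554 + 81177·338796
6 = 81177·8847228 − 675275·1063554
6 = −675275·9910782 + 756452·8847228
So 6 = (-675275)·9910782 + (756452)·8847228.

6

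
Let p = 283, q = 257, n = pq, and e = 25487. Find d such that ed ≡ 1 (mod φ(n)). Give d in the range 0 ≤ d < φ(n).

φ(n) = (p−1)(q−1) = 282·256 = 72192.
Need d with 25487·d ≡ 1 (mod 72192). Apply the extended Euclidean algorithm:
72192 = 2×25487 + 21218
25487 = 1×21218 + 4269
21218 = 4×4269 + 4142
4269 = 1×4142 + 127
4142 = 32×127 + 78
127 = 1×78 + 49
78 = 1×49 + 29
49 = 1×29 + 20
29 = 1×20 + 9
20 = 2×9 + 2
9 = 4×2 + 1
2 = 2×1 + 0
Back-substitute:
1 = 9 − 4·2
1 = −4·20 + 9·9
1 = 9·29 − 13·20
1 = −13·49 + 22·29
1 = 22·78 − 35·49
1 = −35·127 + 57·78
1 = 57·4142 − 1859·127
1 = −1859·4269 + 1916·4142
1 = 1916·21218 − 9523·4269
1 = −9523·25487 + 11439·21218
1 = 11439·72192 − 32401·25487
So 25487·(-32401) ≡ 1 (mod 72192), hence d ≡ -32401 ≡ 39791 (mod 72192).

39791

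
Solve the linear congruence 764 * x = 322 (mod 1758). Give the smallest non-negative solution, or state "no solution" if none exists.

First find gcd(764, 1758):
1758 = 2·764 + 230
764 = 3·230 + 74
230 = 3·74 + 8
74 = 9·8 + 2
8 = 4·2 + 0
gcd = 2 and 2 | 322, so solutions exist. Divide through by 2: 382x ≡ 161 (mod 879).
Now find 382⁻¹ mod 879:
879 = 2·382 + 115
382 = 3·115 + 37
115 = 3·37 + 4
37 = 9·4 + 1
4 = 4·1 + 0
Back-substitute:
1 = 37 − 9·4
1 = −9·115 + 28·37
1 = 28·382 − 93·115
1 = −93·879 + 214·382
So 382⁻¹ ≡ 214 (mod 879).
Then x ≡ 214·161 ≡ 173 (mod 879); the smallest non-negative solution is x = 173.

173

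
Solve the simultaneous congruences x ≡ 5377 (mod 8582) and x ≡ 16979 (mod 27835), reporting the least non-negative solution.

Write x = 5377 + 8582·k. Then 8582·k ≡ 16979 − 5377 ≡ 11602 (mod 27835).
Need 8582⁻¹ mod 27835. Extended Euclid on (27835, 8582):
27835 = 3×8582 + 2089
8582 = 4×2089 + 226
2089 = 9×226 + 55
226 = 4×55 + 6
55 = 9×6 + 1
6 = 6×1 + 0
Back-substitute:
1 = 55 − 9·6
1 = −9·226 + 37·55
1 = 37·2089 − 342·226
1 = −342·8582 + 1405·2089
1 = 1405·27835 − 4557·8582
8582⁻¹ ≡ 23278 (mod 27835), so k ≡ 23278·11602 ≡ 16186 (mod 27835).
x = 5377 + 8582·16186 = 138913629.

138913629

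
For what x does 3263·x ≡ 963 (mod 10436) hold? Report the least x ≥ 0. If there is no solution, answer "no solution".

6141

First find gcd(3263, 10436):
10436 = 3*3263 + 647
3263 = 5*647 + 28
647 = 23*28 + 3
28 = 9*3 + 1
3 = 3*1 + 0
gcd = 1, so a unique solution mod 10436 exists.
Back-substitute for the Bézout coefficients:
1 = 28 − 9·3
1 = −9·647 + 208·28
1 = 208·3263 − 1049·647
1 = −1049·10436 + 3355·3263
So 3263·(3355) ≡ 1 (mod 10436), giving 3263⁻¹ ≡ 3355.
x ≡ 3263⁻¹·963 ≡ 3355·963 ≡ 6141 (mod 10436).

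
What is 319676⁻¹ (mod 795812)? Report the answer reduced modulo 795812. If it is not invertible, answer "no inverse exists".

Euclidean algorithm on 795812, 319676:
795812 = 2×319676 + 156460
319676 = 2×156460 + 6756
156460 = 23×6756 + 1072
6756 = 6×1072 + 324
1072 = 3×324 + 100
324 = 3×100 + 24
100 = 4×24 + 4
24 = 6×4 + 0
gcd(319676, 795812) = 4 ≠ 1, so 319676 has no multiplicative inverse modulo 795812.

no inverse exists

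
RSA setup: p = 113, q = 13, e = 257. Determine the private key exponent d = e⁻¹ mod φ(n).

φ(n) = (p−1)(q−1) = 112·12 = 1344.
Need d with 257·d ≡ 1 (mod 1344). Apply the extended Euclidean algorithm:
1344 = 5·257 + 59
257 = 4·59 + 21
59 = 2·21 + 17
21 = 1·17 + 4
17 = 4·4 + 1
4 = 4·1 + 0
Back-substitute:
1 = 17 − 4·4
1 = −4·21 + 5·17
1 = 5·59 − 14·21
1 = −14·257 + 61·59
1 = 61·1344 − 319·257
So 257·(-319) ≡ 1 (mod 1344), hence d ≡ -319 ≡ 1025 (mod 1344).

1025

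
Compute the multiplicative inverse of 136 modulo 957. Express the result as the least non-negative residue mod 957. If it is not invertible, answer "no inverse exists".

gcd(957, 136) by repeated division:
957 = 7·136 + 5
136 = 27·5 + 1
5 = 5·1 + 0
Since gcd(136, 957) = 1, back-substitute to write 1 as a combination:
1 = 136 − 27·5
1 = −27·957 + 190·136
So 136·190 ≡ 1 (mod 957).

190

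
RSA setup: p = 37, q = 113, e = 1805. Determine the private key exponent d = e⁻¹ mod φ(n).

φ(n) = (p−1)(q−1) = 36·112 = 4032.
Need d with 1805·d ≡ 1 (mod 4032). Apply the extended Euclidean algorithm:
4032 = 2·1805 + 422
1805 = 4·422 + 117
422 = 3·117 + 71
117 = 1·71 + 46
71 = 1·46 + 25
46 = 1·25 + 21
25 = 1·21 + 4
21 = 5·4 + 1
4 = 4·1 + 0
Back-substitute:
1 = 21 − 5·4
1 = −5·25 + 6·21
1 = 6·46 − 11·25
1 = −11·71 + 17·46
1 = 17·117 − 28·71
1 = −28·422 + 101·117
1 = 101·1805 − 432·422
1 = −432·4032 + 965·1805
So 1805·965 ≡ 1 (mod 4032), hence d = 965.

965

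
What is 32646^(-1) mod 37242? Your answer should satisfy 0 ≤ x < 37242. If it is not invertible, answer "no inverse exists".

Compute gcd(32646, 37242):
37242 = 1*32646 + 4596
32646 = 7*4596 + 474
4596 = 9*474 + 330
474 = 1*330 + 144
330 = 2*144 + 42
144 = 3*42 + 18
42 = 2*18 + 6
18 = 3*6 + 0
gcd(32646, 37242) = 6 ≠ 1, so 32646 has no multiplicative inverse modulo 37242.

no inverse exists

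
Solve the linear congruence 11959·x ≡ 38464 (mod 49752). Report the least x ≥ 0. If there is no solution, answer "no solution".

First find gcd(11959, 49752):
49752 = 4*11959 + 1916
11959 = 6*1916 + 463
1916 = 4*463 + 64
463 = 7*64 + 15
64 = 4*15 + 4
15 = 3*4 + 3
4 = 1*3 + 1
3 = 3*1 + 0
gcd = 1, so a unique solution mod 49752 exists.
Back-substitute for the Bézout coefficients:
1 = 4 − 3
1 = −15 + 4·4
1 = 4·64 − 17·15
1 = −17·463 + 123·64
1 = 123·1916 − 509·463
1 = −509·11959 + 3177·1916
1 = 3177·49752 − 13217·11959
So 11959·(-13217) ≡ 1 (mod 49752), giving 11959⁻¹ ≡ 36535.
x ≡ 11959⁻¹·38464 ≡ 36535·38464 ≡ 37000 (mod 49752).

37000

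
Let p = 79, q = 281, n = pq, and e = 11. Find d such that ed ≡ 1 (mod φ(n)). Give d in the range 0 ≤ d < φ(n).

3971

φ(n) = (p−1)(q−1) = 78·280 = 21840.
Need d with 11·d ≡ 1 (mod 21840). Apply the extended Euclidean algorithm:
21840 = 1985·11 + 5
11 = 2·5 + 1
5 = 5·1 + 0
Back-substitute:
1 = 11 − 2·5
1 = −2·21840 + 3971·11
So 11·3971 ≡ 1 (mod 21840), hence d = 3971.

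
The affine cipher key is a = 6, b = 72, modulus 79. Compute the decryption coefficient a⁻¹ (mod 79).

Apply the Euclidean algorithm to 79 and 6:
79 = 13*6 + 1
6 = 6*1 + 0
The gcd is 1. Working backward:
1 = 79 − 13·6
Thus 6·(-13) ≡ 1 (mod 79); reducing, -13 mod 79 = 66.

66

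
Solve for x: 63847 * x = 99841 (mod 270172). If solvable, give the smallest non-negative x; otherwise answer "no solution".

34311

First find gcd(63847, 270172):
270172 = 4·63847 + 14784
63847 = 4·14784 + 4711
14784 = 3·4711 + 651
4711 = 7·651 + 154
651 = 4·154 + 35
154 = 4·35 + 14
35 = 2·14 + 7
14 = 2·7 + 0
gcd = 7 and 7 | 99841, so solutions exist. Divide through by 7: 9121x ≡ 14263 (mod 38596).
Now find 9121⁻¹ mod 38596:
38596 = 4×9121 + 2112
9121 = 4×2112 + 673
2112 = 3×673 + 93
673 = 7×93 + 22
93 = 4×22 + 5
22 = 4×5 + 2
5 = 2×2 + 1
2 = 2×1 + 0
Back-substitute:
1 = 5 − 2·2
1 = −2·22 + 9·5
1 = 9·93 − 38·22
1 = −38·673 + 275·93
1 = 275·2112 − 863·673
1 = −863·9121 + 3727·2112
1 = 3727·38596 − 15771·9121
So 9121·(-15771) ≡ 1 (mod 38596), i.e. 9121⁻¹ ≡ 22825.
Then x ≡ 22825·14263 ≡ 34311 (mod 38596); the smallest non-negative solution is x = 34311.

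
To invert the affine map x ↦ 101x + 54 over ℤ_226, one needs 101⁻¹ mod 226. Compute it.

47

Apply the Euclidean algorithm to 226 and 101:
226 = 2×101 + 24
101 = 4×24 + 5
24 = 4×5 + 4
5 = 1×4 + 1
4 = 4×1 + 0
gcd = 1, so the inverse exists. Back-substitute:
1 = 5 − 4
1 = −24 + 5·5
1 = 5·101 − 21·24
1 = −21·226 + 47·101
So 101·47 ≡ 1 (mod 226).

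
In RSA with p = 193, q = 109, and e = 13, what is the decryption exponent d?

φ(n) = (p−1)(q−1) = 192·108 = 20736.
Need d with 13·d ≡ 1 (mod 20736). Apply the extended Euclidean algorithm:
20736 = 1595×13 + 1
13 = 13×1 + 0
Back-substitute:
1 = 20736 − 1595·13
So 13·(-1595) ≡ 1 (mod 20736), hence d ≡ -1595 ≡ 19141 (mod 20736).

19141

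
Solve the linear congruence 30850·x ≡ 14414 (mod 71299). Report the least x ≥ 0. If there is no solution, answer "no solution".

First find gcd(30850, 71299):
71299 = 2×30850 + 9599
30850 = 3×9599 + 2053
9599 = 4×2053 + 1387
2053 = 1×1387 + 666
1387 = 2×666 + 55
666 = 12×55 + 6
55 = 9×6 + 1
6 = 6×1 + 0
gcd = 1, so a unique solution mod 71299 exists.
Back-substitute for the Bézout coefficients:
1 = 55 − 9·6
1 = −9·666 + 109·55
1 = 109·1387 − 227·666
1 = −227·2053 + 336·1387
1 = 336·9599 − 1571·2053
1 = −1571·30850 + 5049·9599
1 = 5049·71299 − 11669·30850
So 30850·(-11669) ≡ 1 (mod 71299), giving 30850⁻¹ ≡ 59630.
x ≡ 30850⁻¹·14414 ≡ 59630·14414 ≡ 68674 (mod 71299).

68674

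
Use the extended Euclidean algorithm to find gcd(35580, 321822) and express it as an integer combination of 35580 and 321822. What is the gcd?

6

Euclidean algorithm:
321822 = 9×35580 + 1602
35580 = 22×1602 + 336
1602 = 4×336 + 258
336 = 1×258 + 78
258 = 3×78 + 24
78 = 3×24 + 6
24 = 4×6 + 0
gcd(35580, 321822) = 6.
Working backward:
6 = 78 − 3·24
6 = −3·258 + 10·78
6 = 10·336 − 13·258
6 = −13·1602 + 62·336
6 = 62·35580 − 1377·1602
6 = −1377·321822 + 12455·35580
So 6 = (-1377)·321822 + (12455)·35580.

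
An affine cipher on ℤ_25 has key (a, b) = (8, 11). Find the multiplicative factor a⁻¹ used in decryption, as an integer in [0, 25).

22

Extended Euclidean algorithm:
25 = 3·8 + 1
8 = 8·1 + 0
Since gcd(8, 25) = 1, back-substitute to write 1 as a combination:
1 = 25 − 3·8
Thus 8·(-3) ≡ 1 (mod 25); reducing, -3 mod 25 = 22.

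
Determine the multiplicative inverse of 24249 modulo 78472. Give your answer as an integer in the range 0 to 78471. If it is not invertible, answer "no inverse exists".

2385

Run Euclid on (78472, 24249):
78472 = 3·24249 + 5725
24249 = 4·5725 + 1349
5725 = 4·1349 + 329
1349 = 4·329 + 33
329 = 9·33 + 32
33 = 1·32 + 1
32 = 32·1 + 0
Since gcd(24249, 78472) = 1, back-substitute to write 1 as a combination:
1 = 33 − 32
1 = −329 + 10·33
1 = 10·1349 − 41·329
1 = −41·5725 + 174·1349
1 = 174·24249 − 737·5725
1 = −737·78472 + 2385·24249
So 24249·2385 ≡ 1 (mod 78472).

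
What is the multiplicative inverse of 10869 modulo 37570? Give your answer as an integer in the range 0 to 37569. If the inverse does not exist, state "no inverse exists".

25299

gcd(37570, 10869) by repeated division:
37570 = 3·10869 + 4963
10869 = 2·4963 + 943
4963 = 5·943 + 248
943 = 3·248 + 199
248 = 1·199 + 49
199 = 4·49 + 3
49 = 16·3 + 1
3 = 3·1 + 0
gcd = 1, so the inverse exists. Back-substitute:
1 = 49 − 16·3
1 = −16·199 + 65·49
1 = 65·248 − 81·199
1 = −81·943 + 308·248
1 = 308·4963 − 1621·943
1 = −1621·10869 + 3550·4963
1 = 3550·37570 − 12271·10869
So 10869·(-12271) ≡ 1 (mod 37570), and -12271 ≡ 25299 (mod 37570).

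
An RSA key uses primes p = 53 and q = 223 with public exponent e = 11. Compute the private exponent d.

φ(n) = (p−1)(q−1) = 52·222 = 11544.
Need d with 11·d ≡ 1 (mod 11544). Apply the extended Euclidean algorithm:
11544 = 1049×11 + 5
11 = 2×5 + 1
5 = 5×1 + 0
Back-substitute:
1 = 11 − 2·5
1 = −2·11544 + 2099·11
So 11·2099 ≡ 1 (mod 11544), hence d = 2099.

2099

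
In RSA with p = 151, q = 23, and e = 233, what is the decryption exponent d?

φ(n) = (p−1)(q−1) = 150·22 = 3300.
Need d with 233·d ≡ 1 (mod 3300). Apply the extended Euclidean algorithm:
3300 = 14·233 + 38
233 = 6·38 + 5
38 = 7·5 + 3
5 = 1·3 + 2
3 = 1·2 + 1
2 = 2·1 + 0
Back-substitute:
1 = 3 − 2
1 = −5 + 2·3
1 = 2·38 − 15·5
1 = −15·233 + 92·38
1 = 92·3300 − 1303·233
So 233·(-1303) ≡ 1 (mod 3300), hence d ≡ -1303 ≡ 1997 (mod 3300).

1997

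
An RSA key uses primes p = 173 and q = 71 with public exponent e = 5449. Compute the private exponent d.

369

φ(n) = (p−1)(q−1) = 172·70 = 12040.
Need d with 5449·d ≡ 1 (mod 12040). Apply the extended Euclidean algorithm:
12040 = 2×5449 + 1142
5449 = 4×1142 + 881
1142 = 1×881 + 261
881 = 3×261 + 98
261 = 2×98 + 65
98 = 1×65 + 33
65 = 1×33 + 32
33 = 1×32 + 1
32 = 32×1 + 0
Back-substitute:
1 = 33 − 32
1 = −65 + 2·33
1 = 2·98 − 3·65
1 = −3·261 + 8·98
1 = 8·881 − 27·261
1 = −27·1142 + 35·881
1 = 35·5449 − 167·1142
1 = −167·12040 + 369·5449
So 5449·369 ≡ 1 (mod 12040), hence d = 369.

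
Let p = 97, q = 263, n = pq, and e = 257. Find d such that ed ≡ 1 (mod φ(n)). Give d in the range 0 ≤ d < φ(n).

φ(n) = (p−1)(q−1) = 96·262 = 25152.
Need d with 257·d ≡ 1 (mod 25152). Apply the extended Euclidean algorithm:
25152 = 97×257 + 223
257 = 1×223 + 34
223 = 6×34 + 19
34 = 1×19 + 15
19 = 1×15 + 4
15 = 3×4 + 3
4 = 1×3 + 1
3 = 3×1 + 0
Back-substitute:
1 = 4 − 3
1 = −15 + 4·4
1 = 4·19 − 5·15
1 = −5·34 + 9·19
1 = 9·223 − 59·34
1 = −59·257 + 68·223
1 = 68·25152 − 6655·257
So 257·(-6655) ≡ 1 (mod 25152), hence d ≡ -6655 ≡ 18497 (mod 25152).

18497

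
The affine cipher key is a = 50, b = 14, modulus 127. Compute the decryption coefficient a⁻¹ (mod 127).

94

Run Euclid on (127, 50):
127 = 2*50 + 27
50 = 1*27 + 23
27 = 1*23 + 4
23 = 5*4 + 3
4 = 1*3 + 1
3 = 3*1 + 0
Since gcd(50, 127) = 1, back-substitute to write 1 as a combination:
1 = 4 − 3
1 = −23 + 6·4
1 = 6·27 − 7·23
1 = −7·50 + 13·27
1 = 13·127 − 33·50
Hence 50⁻¹ ≡ -33 ≡ 94 (mod 127).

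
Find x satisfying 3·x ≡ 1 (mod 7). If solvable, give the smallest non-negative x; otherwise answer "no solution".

5

First find gcd(3, 7):
7 = 2×3 + 1
3 = 3×1 + 0
gcd = 1, so a unique solution mod 7 exists.
Back-substitute for the Bézout coefficients:
1 = 7 − 2·3
So 3·(-2) ≡ 1 (mod 7), giving 3⁻¹ ≡ 5.
x ≡ 3⁻¹·1 ≡ 5·1 ≡ 5 (mod 7).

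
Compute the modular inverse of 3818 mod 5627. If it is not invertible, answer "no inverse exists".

3123

Run Euclid on (5627, 3818):
5627 = 1×3818 + 1809
3818 = 2×1809 + 200
1809 = 9×200 + 9
200 = 22×9 + 2
9 = 4×2 + 1
2 = 2×1 + 0
gcd = 1, so the inverse exists. Back-substitute:
1 = 9 − 4·2
1 = −4·200 + 89·9
1 = 89·1809 − 805·200
1 = −805·3818 + 1699·1809
1 = 1699·5627 − 2504·3818
Thus 3818·(-2504) ≡ 1 (mod 5627); reducing, -2504 mod 5627 = 3123.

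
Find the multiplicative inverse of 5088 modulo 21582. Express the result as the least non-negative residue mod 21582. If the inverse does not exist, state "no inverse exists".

no inverse exists

Compute gcd(5088, 21582):
21582 = 4·5088 + 1230
5088 = 4·1230 + 168
1230 = 7·168 + 54
168 = 3·54 + 6
54 = 9·6 + 0
The gcd is 6, not 1, hence no inverse exists.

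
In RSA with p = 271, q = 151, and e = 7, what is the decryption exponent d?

φ(n) = (p−1)(q−1) = 270·150 = 40500.
Need d with 7·d ≡ 1 (mod 40500). Apply the extended Euclidean algorithm:
40500 = 5785·7 + 5
7 = 1·5 + 2
5 = 2·2 + 1
2 = 2·1 + 0
Back-substitute:
1 = 5 − 2·2
1 = −2·7 + 3·5
1 = 3·40500 − 17357·7
So 7·(-17357) ≡ 1 (mod 40500), hence d ≡ -17357 ≡ 23143 (mod 40500).

23143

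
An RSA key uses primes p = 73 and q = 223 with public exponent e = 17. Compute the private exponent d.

3761

φ(n) = (p−1)(q−1) = 72·222 = 15984.
Need d with 17·d ≡ 1 (mod 15984). Apply the extended Euclidean algorithm:
15984 = 940*17 + 4
17 = 4*4 + 1
4 = 4*1 + 0
Back-substitute:
1 = 17 − 4·4
1 = −4·15984 + 3761·17
So 17·3761 ≡ 1 (mod 15984), hence d = 3761.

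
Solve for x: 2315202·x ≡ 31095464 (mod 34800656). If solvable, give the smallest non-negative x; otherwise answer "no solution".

13613684

First find gcd(2315202, 34800656):
34800656 = 15·2315202 + 72626
2315202 = 31·72626 + 63796
72626 = 1·63796 + 8830
63796 = 7·8830 + 1986
8830 = 4·1986 + 886
1986 = 2·886 + 214
886 = 4·214 + 30
214 = 7·30 + 4
30 = 7·4 + 2
4 = 2·2 + 0
gcd = 2 and 2 | 31095464, so solutions exist. Divide through by 2: 1157601x ≡ 15547732 (mod 17400328).
Now find 1157601⁻¹ mod 17400328:
17400328 = 15*1157601 + 36313
1157601 = 31*36313 + 31898
36313 = 1*31898 + 4415
31898 = 7*4415 + 993
4415 = 4*993 + 443
993 = 2*443 + 107
443 = 4*107 + 15
107 = 7*15 + 2
15 = 7*2 + 1
2 = 2*1 + 0
Back-substitute:
1 = 15 − 7·2
1 = −7·107 + 50·15
1 = 50·443 − 207·107
1 = −207·993 + 464·443
1 = 464·4415 − 2063·993
1 = −2063·31898 + 14905·4415
1 = 14905·36313 − 16968·31898
1 = −16968·1157601 + 540913·36313
1 = 540913·17400328 − 8130663·1157601
So 1157601·(-8130663) ≡ 1 (mod 17400328), i.e. 1157601⁻¹ ≡ 9269665.
Then x ≡ 9269665·15547732 ≡ 13613684 (mod 17400328); the smallest non-negative solution is x = 13613684.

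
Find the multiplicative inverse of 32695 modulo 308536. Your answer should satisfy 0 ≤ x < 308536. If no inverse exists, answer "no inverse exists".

300175

Run Euclid on (308536, 32695):
308536 = 9×32695 + 14281
32695 = 2×14281 + 4133
14281 = 3×4133 + 1882
4133 = 2×1882 + 369
1882 = 5×369 + 37
369 = 9×37 + 36
37 = 1×36 + 1
36 = 36×1 + 0
Since gcd(32695, 308536) = 1, back-substitute to write 1 as a combination:
1 = 37 − 36
1 = −369 + 10·37
1 = 10·1882 − 51·369
1 = −51·4133 + 112·1882
1 = 112·14281 − 387·4133
1 = −387·32695 + 886·14281
1 = 886·308536 − 8361·32695
So 32695·(-8361) ≡ 1 (mod 308536), and -8361 ≡ 300175 (mod 308536).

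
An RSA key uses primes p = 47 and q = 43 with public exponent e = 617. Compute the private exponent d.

φ(n) = (p−1)(q−1) = 46·42 = 1932.
Need d with 617·d ≡ 1 (mod 1932). Apply the extended Euclidean algorithm:
1932 = 3*617 + 81
617 = 7*81 + 50
81 = 1*50 + 31
50 = 1*31 + 19
31 = 1*19 + 12
19 = 1*12 + 7
12 = 1*7 + 5
7 = 1*5 + 2
5 = 2*2 + 1
2 = 2*1 + 0
Back-substitute:
1 = 5 − 2·2
1 = −2·7 + 3·5
1 = 3·12 − 5·7
1 = −5·19 + 8·12
1 = 8·31 − 13·19
1 = −13·50 + 21·31
1 = 21·81 − 34·50
1 = −34·617 + 259·81
1 = 259·1932 − 811·617
So 617·(-811) ≡ 1 (mod 1932), hence d ≡ -811 ≡ 1121 (mod 1932).

1121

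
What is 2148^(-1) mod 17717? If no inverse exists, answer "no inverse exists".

Run Euclid on (17717, 2148):
17717 = 8*2148 + 533
2148 = 4*533 + 16
533 = 33*16 + 5
16 = 3*5 + 1
5 = 5*1 + 0
Since gcd(2148, 17717) = 1, back-substitute to write 1 as a combination:
1 = 16 − 3·5
1 = −3·533 + 100·16
1 = 100·2148 − 403·533
1 = −403·17717 + 3324·2148
So 2148·3324 ≡ 1 (mod 17717).

3324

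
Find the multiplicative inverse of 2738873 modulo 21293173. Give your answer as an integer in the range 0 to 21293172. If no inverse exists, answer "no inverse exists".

Extended Euclidean algorithm:
21293173 = 7×2738873 + 2121062
2738873 = 1×2121062 + 617811
2121062 = 3×617811 + 267629
617811 = 2×267629 + 82553
267629 = 3×82553 + 19970
82553 = 4×19970 + 2673
19970 = 7×2673 + 1259
2673 = 2×1259 + 155
1259 = 8×155 + 19
155 = 8×19 + 3
19 = 6×3 + 1
3 = 3×1 + 0
The gcd is 1. Working backward:
1 = 19 − 6·3
1 = −6·155 + 49·19
1 = 49·1259 − 398·155
1 = −398·2673 + 845·1259
1 = 845·19970 − 6313·2673
1 = −6313·82553 + 26097·19970
1 = 26097·267629 − 84604·82553
1 = −84604·617811 + 195305·267629
1 = 195305·2121062 − 670519·617811
1 = −670519·2738873 + 865824·2121062
1 = 865824·21293173 − 6731287·2738873
Hence 2738873⁻¹ ≡ -6731287 ≡ 14561886 (mod 21293173).

14561886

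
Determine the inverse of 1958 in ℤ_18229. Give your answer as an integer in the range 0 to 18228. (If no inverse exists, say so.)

gcd(18229, 1958) by repeated division:
18229 = 9·1958 + 607
1958 = 3·607 + 137
607 = 4·137 + 59
137 = 2·59 + 19
59 = 3·19 + 2
19 = 9·2 + 1
2 = 2·1 + 0
Since gcd(1958, 18229) = 1, back-substitute to write 1 as a combination:
1 = 19 − 9·2
1 = −9·59 + 28·19
1 = 28·137 − 65·59
1 = −65·607 + 288·137
1 = 288·1958 − 929·607
1 = −929·18229 + 8649·1958
So 1958·8649 ≡ 1 (mod 18229).

8649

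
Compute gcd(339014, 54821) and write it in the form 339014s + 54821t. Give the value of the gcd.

13

Euclidean algorithm:
339014 = 6·54821 + 10088
54821 = 5·10088 + 4381
10088 = 2·4381 + 1326
4381 = 3·1326 + 403
1326 = 3·403 + 117
403 = 3·117 + 52
117 = 2·52 + 13
52 = 4·13 + 0
gcd(339014, 54821) = 13.
Back-substituting:
13 = 117 − 2·52
13 = −2·403 + 7·117
13 = 7·1326 − 23·403
13 = −23·4381 + 76·1326
13 = 76·10088 − 175·4381
13 = −175·54821 + 951·10088
13 = 951·339014 − 5881·54821
So 13 = (951)·339014 + (-5881)·54821.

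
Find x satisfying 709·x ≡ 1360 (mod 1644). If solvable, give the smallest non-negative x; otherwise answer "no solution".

First find gcd(709, 1644):
1644 = 2×709 + 226
709 = 3×226 + 31
226 = 7×31 + 9
31 = 3×9 + 4
9 = 2×4 + 1
4 = 4×1 + 0
gcd = 1, so a unique solution mod 1644 exists.
Back-substitute for the Bézout coefficients:
1 = 9 − 2·4
1 = −2·31 + 7·9
1 = 7·226 − 51·31
1 = −51·709 + 160·226
1 = 160·1644 − 371·709
So 709·(-371) ≡ 1 (mod 1644), giving 709⁻¹ ≡ 1273.
x ≡ 709⁻¹·1360 ≡ 1273·1360 ≡ 148 (mod 1644).

148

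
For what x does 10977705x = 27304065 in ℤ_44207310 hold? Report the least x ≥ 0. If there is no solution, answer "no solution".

First find gcd(10977705, 44207310):
44207310 = 4×10977705 + 296490
10977705 = 37×296490 + 7575
296490 = 39×7575 + 1065
7575 = 7×1065 + 120
1065 = 8×120 + 105
120 = 1×105 + 15
105 = 7×15 + 0
gcd = 15 and 15 | 27304065, so solutions exist. Divide through by 15: 731847x ≡ 1820271 (mod 2947154).
Now find 731847⁻¹ mod 2947154:
2947154 = 4*731847 + 19766
731847 = 37*19766 + 505
19766 = 39*505 + 71
505 = 7*71 + 8
71 = 8*8 + 7
8 = 1*7 + 1
7 = 7*1 + 0
Back-substitute:
1 = 8 − 7
1 = −71 + 9·8
1 = 9·505 − 64·71
1 = −64·19766 + 2505·505
1 = 2505·731847 − 92749·19766
1 = −92749·2947154 + 373501·731847
So 731847⁻¹ ≡ 373501 (mod 2947154).
Then x ≡ 373501·1820271 ≡ 2923973 (mod 2947154); the smallest non-negative solution is x = 2923973.

2923973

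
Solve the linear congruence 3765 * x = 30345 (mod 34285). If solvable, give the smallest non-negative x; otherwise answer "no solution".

First find gcd(3765, 34285):
34285 = 9*3765 + 400
3765 = 9*400 + 165
400 = 2*165 + 70
165 = 2*70 + 25
70 = 2*25 + 20
25 = 1*20 + 5
20 = 4*5 + 0
gcd = 5 and 5 | 30345, so solutions exist. Divide through by 5: 753x ≡ 6069 (mod 6857).
Now find 753⁻¹ mod 6857:
6857 = 9*753 + 80
753 = 9*80 + 33
80 = 2*33 + 14
33 = 2*14 + 5
14 = 2*5 + 4
5 = 1*4 + 1
4 = 4*1 + 0
Back-substitute:
1 = 5 − 4
1 = −14 + 3·5
1 = 3·33 − 7·14
1 = −7·80 + 17·33
1 = 17·753 − 160·80
1 = −160·6857 + 1457·753
So 753⁻¹ ≡ 1457 (mod 6857).
Then x ≡ 1457·6069 ≡ 3860 (mod 6857); the smallest non-negative solution is x = 3860.

3860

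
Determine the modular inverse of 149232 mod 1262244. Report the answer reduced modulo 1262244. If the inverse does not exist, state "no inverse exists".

no inverse exists

Compute gcd(149232, 1262244):
1262244 = 8*149232 + 68388
149232 = 2*68388 + 12456
68388 = 5*12456 + 6108
12456 = 2*6108 + 240
6108 = 25*240 + 108
240 = 2*108 + 24
108 = 4*24 + 12
24 = 2*12 + 0
Since gcd = 12 > 1, 149232 is not a unit mod 1262244.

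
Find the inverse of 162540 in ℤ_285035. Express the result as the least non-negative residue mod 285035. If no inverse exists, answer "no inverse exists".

no inverse exists

Euclidean algorithm on 285035, 162540:
285035 = 1*162540 + 122495
162540 = 1*122495 + 40045
122495 = 3*40045 + 2360
40045 = 16*2360 + 2285
2360 = 1*2285 + 75
2285 = 30*75 + 35
75 = 2*35 + 5
35 = 7*5 + 0
gcd(162540, 285035) = 5 ≠ 1, so 162540 has no multiplicative inverse modulo 285035.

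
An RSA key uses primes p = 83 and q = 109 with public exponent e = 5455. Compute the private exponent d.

φ(n) = (p−1)(q−1) = 82·108 = 8856.
Need d with 5455·d ≡ 1 (mod 8856). Apply the extended Euclidean algorithm:
8856 = 1*5455 + 3401
5455 = 1*3401 + 2054
3401 = 1*2054 + 1347
2054 = 1*1347 + 707
1347 = 1*707 + 640
707 = 1*640 + 67
640 = 9*67 + 37
67 = 1*37 + 30
37 = 1*30 + 7
30 = 4*7 + 2
7 = 3*2 + 1
2 = 2*1 + 0
Back-substitute:
1 = 7 − 3·2
1 = −3·30 + 13·7
1 = 13·37 − 16·30
1 = −16·67 + 29·37
1 = 29·640 − 277·67
1 = −277·707 + 306·640
1 = 306·1347 − 583·707
1 = −583·2054 + 889·1347
1 = 889·3401 − 1472·2054
1 = −1472·5455 + 2361·3401
1 = 2361·8856 − 3833·5455
So 5455·(-3833) ≡ 1 (mod 8856), hence d ≡ -3833 ≡ 5023 (mod 8856).

5023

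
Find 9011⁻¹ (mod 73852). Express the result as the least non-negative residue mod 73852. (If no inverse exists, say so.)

67279

Apply the Euclidean algorithm to 73852 and 9011:
73852 = 8·9011 + 1764
9011 = 5·1764 + 191
1764 = 9·191 + 45
191 = 4·45 + 11
45 = 4·11 + 1
11 = 11·1 + 0
The gcd is 1. Working backward:
1 = 45 − 4·11
1 = −4·191 + 17·45
1 = 17·1764 − 157·191
1 = −157·9011 + 802·1764
1 = 802·73852 − 6573·9011
Hence 9011⁻¹ ≡ -6573 ≡ 67279 (mod 73852).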